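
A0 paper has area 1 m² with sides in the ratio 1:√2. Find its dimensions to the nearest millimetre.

Let the short side be w mm. Then the long side is w√2 and w · w√2 = 10⁶ mm².
w² = 10⁶/√2, so w = 1000 / 2^(1/4) ≈ 840.9 mm; long side = 1000 · 2^(1/4) ≈ 1189.2 mm.

841 × 1189 mm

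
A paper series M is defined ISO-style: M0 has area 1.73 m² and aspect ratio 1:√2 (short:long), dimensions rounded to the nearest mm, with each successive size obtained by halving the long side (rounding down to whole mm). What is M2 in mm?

Let M0's short side be w mm. w · w√2 = 1.73 m² = 1,730,000 mm², so w ≈ 1106.0 mm and w√2 ≈ 1564.2 mm → M0 = 1106 × 1564 mm.
M1: ⌊1564/2⌋ × 1106 = 782 × 1106 mm
M2: ⌊1106/2⌋ × 782 = 553 × 782 mm

553 × 782 mm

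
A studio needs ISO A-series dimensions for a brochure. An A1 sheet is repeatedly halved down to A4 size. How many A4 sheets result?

Each ISO step halves the sheet: 1 × A1 → 2 × A2 → 4 × A3 → 8 × A4
From A1 to A4 is 3 halving steps: 2^3 = 8.

8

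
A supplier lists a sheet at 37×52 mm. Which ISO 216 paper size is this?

Aspect ratio 52/37 ≈ 1.405 — close to the ISO √2 ≈ 1.414.
In the A-series (A0 area = 1 m²): A9 = 37 × 52 mm.

A9 (37 × 52 mm)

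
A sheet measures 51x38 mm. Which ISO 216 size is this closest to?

A9 (37 × 52 mm)

Aspect ratio 51/38 ≈ 1.342 (ISO target is √2 ≈ 1.414).
In the A-series (A0 area = 1 m²): A9 = 37 × 52 mm.
Off by 2 mm total — nearest standard size.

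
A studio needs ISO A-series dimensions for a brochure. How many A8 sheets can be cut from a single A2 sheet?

Each ISO step halves the sheet: 1 × A2 → 2 × A3 → 4 × A4 → 8 × A5 → …
From A2 to A8 is 6 halving steps: 2^6 = 64.

64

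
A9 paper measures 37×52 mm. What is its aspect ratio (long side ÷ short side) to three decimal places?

52 / 37 = 1.405
ISO 216 targets √2 ≈ 1.414; the -0.009 deviation is from mm rounding.

1.405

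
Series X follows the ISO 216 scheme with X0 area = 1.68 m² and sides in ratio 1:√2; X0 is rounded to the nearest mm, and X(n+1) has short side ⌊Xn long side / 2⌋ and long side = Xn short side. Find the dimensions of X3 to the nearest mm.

385 × 545 mm

Let X0's short side be w mm. w · w√2 = 1.68 m² = 1,680,000 mm², so w ≈ 1089.9 mm and w√2 ≈ 1541.4 mm → X0 = 1090 × 1541 mm.
X1: ⌊1541/2⌋ × 1090 = 770 × 1090 mm
X2: ⌊1090/2⌋ × 770 = 545 × 770 mm
X3: ⌊770/2⌋ × 545 = 385 × 545 mm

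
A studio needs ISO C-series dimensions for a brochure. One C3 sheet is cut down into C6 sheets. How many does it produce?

Each ISO step halves the sheet: 1 × C3 → 2 × C4 → 4 × C5 → 8 × C6
From C3 to C6 is 3 halving steps: 2^3 = 8.

8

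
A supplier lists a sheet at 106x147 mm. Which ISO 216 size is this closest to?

A6 (105 × 148 mm)

Aspect ratio 147/106 ≈ 1.387 (ISO target is √2 ≈ 1.414).
In the A-series (A0 area = 1 m²): A6 = 105 × 148 mm.
Off by 2 mm total — nearest standard size.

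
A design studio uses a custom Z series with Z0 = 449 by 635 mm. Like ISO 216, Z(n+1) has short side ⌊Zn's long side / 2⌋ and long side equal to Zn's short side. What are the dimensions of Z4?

112 × 158 mm

Z1: ⌊635/2⌋ × 449 = 317 × 449 mm
Z2: ⌊449/2⌋ × 317 = 224 × 317 mm
Z3: ⌊317/2⌋ × 224 = 158 × 224 mm
Z4: ⌊224/2⌋ × 158 = 112 × 158 mm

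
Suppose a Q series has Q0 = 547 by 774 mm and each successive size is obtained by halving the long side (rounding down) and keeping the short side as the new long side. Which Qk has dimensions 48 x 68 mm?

Q0: 547 × 774 mm
Q1: 387 × 547 mm
Q2: 273 × 387 mm
Q3: 193 × 273 mm
Q4: 136 × 193 mm
Q5: 96 × 136 mm
Q6: 68 × 96 mm
Q7: 48 × 68 mm
Q8: 34 × 48 mm
→ matches Q7.

Q7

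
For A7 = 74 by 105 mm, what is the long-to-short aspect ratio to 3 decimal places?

105 / 74 = 1.419
ISO 216 targets √2 ≈ 1.414; the +0.005 deviation is from mm rounding.

1.419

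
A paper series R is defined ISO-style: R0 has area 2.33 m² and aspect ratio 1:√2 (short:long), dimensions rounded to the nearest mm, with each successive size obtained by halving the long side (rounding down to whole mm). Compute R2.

Let R0's short side be w mm. w · w√2 = 2.33 m² = 2,330,000 mm², so w ≈ 1283.6 mm and w√2 ≈ 1815.2 mm → R0 = 1284 × 1815 mm.
R1: ⌊1815/2⌋ × 1284 = 907 × 1284 mm
R2: ⌊1284/2⌋ × 907 = 642 × 907 mm

642 × 907 mm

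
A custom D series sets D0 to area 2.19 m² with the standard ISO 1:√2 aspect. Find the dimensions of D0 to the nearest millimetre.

1244 × 1760 mm

Let the short side be w mm. Then w · w√2 = 2.19 m² = 2,190,000 mm².
w² = 2,190,000/√2, so w ≈ 1244.4 mm; long side = w√2 ≈ 1759.9 mm.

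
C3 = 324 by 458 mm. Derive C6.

114 × 162 mm

C4: ⌊458/2⌋ × 324 = 229 × 324 mm
C5: ⌊324/2⌋ × 229 = 162 × 229 mm
C6: ⌊229/2⌋ × 162 = 114 × 162 mm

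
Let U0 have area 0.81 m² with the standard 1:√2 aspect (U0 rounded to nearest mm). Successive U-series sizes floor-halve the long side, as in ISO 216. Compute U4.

189 × 267 mm

Let U0's short side be w mm. w · w√2 = 0.81 m² = 810,000 mm², so w ≈ 756.8 mm and w√2 ≈ 1070.3 mm → U0 = 757 × 1070 mm.
U1: ⌊1070/2⌋ × 757 = 535 × 757 mm
U2: ⌊757/2⌋ × 535 = 378 × 535 mm
U3: ⌊535/2⌋ × 378 = 267 × 378 mm
U4: ⌊378/2⌋ × 267 = 189 × 267 mm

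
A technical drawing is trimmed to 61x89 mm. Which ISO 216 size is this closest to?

B8 (62 × 88 mm)

Aspect ratio 89/61 ≈ 1.459 (ISO target is √2 ≈ 1.414).
In the B-series (B0 = 1000 × 1414 mm): B8 = 62 × 88 mm.
Off by 2 mm total — nearest standard size.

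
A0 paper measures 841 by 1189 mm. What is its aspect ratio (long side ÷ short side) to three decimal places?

1189 / 841 = 1.414
Matches √2 ≈ 1.414 — the ISO 216 defining ratio.

1.414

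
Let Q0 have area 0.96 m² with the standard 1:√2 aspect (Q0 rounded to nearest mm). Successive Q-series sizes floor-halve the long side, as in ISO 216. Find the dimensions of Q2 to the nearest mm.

Let Q0's short side be w mm. w · w√2 = 0.96 m² = 960,000 mm², so w ≈ 823.9 mm and w√2 ≈ 1165.2 mm → Q0 = 824 × 1165 mm.
Q1: ⌊1165/2⌋ × 824 = 582 × 824 mm
Q2: ⌊824/2⌋ × 582 = 412 × 582 mm

412 × 582 mm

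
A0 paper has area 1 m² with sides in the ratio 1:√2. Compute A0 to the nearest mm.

Let the short side be w mm. Then the long side is w√2 and w · w√2 = 10⁶ mm².
w² = 10⁶/√2, so w = 1000 / 2^(1/4) ≈ 840.9 mm; long side = 1000 · 2^(1/4) ≈ 1189.2 mm.

841 × 1189 mm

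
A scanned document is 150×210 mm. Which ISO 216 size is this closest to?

Aspect ratio 210/150 ≈ 1.400 — close to the ISO √2 ≈ 1.414.
In the A-series (A0 area = 1 m²): A5 = 148 × 210 mm.
Off by 2 mm total — nearest standard size.

A5 (148 × 210 mm)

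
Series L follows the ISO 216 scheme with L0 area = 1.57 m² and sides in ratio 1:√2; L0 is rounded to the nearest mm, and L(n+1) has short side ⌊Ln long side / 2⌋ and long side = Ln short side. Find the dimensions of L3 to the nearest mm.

372 × 527 mm

Let L0's short side be w mm. w · w√2 = 1.57 m² = 1,570,000 mm², so w ≈ 1053.6 mm and w√2 ≈ 1490.1 mm → L0 = 1054 × 1490 mm.
L1: ⌊1490/2⌋ × 1054 = 745 × 1054 mm
L2: ⌊1054/2⌋ × 745 = 527 × 745 mm
L3: ⌊745/2⌋ × 527 = 372 × 527 mm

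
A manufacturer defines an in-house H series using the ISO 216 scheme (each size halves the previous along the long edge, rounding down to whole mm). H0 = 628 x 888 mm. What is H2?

H1: ⌊888/2⌋ × 628 = 444 × 628 mm
H2: ⌊628/2⌋ × 444 = 314 × 444 mm

314 × 444 mm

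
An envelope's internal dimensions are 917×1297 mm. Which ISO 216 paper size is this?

Aspect ratio 1297/917 ≈ 1.414 — close to the ISO √2 ≈ 1.414.
In the C-series (envelope sizes, between A and B): C0 = 917 × 1297 mm.

C0 (917 × 1297 mm)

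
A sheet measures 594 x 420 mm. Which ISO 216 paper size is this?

Aspect ratio 594/420 ≈ 1.414 — close to the ISO √2 ≈ 1.414.
In the A-series (A0 area = 1 m²): A2 = 420 × 594 mm.

A2 (420 × 594 mm)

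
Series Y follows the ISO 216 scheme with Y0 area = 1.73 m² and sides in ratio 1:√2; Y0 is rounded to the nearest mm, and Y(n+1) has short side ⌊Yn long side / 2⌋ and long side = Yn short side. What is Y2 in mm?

553 × 782 mm

Let Y0's short side be w mm. w · w√2 = 1.73 m² = 1,730,000 mm², so w ≈ 1106.0 mm and w√2 ≈ 1564.2 mm → Y0 = 1106 × 1564 mm.
Y1: ⌊1564/2⌋ × 1106 = 782 × 1106 mm
Y2: ⌊1106/2⌋ × 782 = 553 × 782 mm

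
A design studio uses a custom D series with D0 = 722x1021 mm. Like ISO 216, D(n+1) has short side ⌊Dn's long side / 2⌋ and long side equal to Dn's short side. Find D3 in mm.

255 × 361 mm

D1: ⌊1021/2⌋ × 722 = 510 × 722 mm
D2: ⌊722/2⌋ × 510 = 361 × 510 mm
D3: ⌊510/2⌋ × 361 = 255 × 361 mm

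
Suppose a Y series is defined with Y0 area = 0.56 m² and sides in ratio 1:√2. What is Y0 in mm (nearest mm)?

Let the short side be w mm. Then w · w√2 = 0.56 m² = 560,000 mm².
w² = 560,000/√2, so w ≈ 629.3 mm; long side = w√2 ≈ 889.9 mm.

629 × 890 mm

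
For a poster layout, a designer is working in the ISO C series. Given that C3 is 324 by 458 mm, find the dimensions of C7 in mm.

C4: ⌊458/2⌋ × 324 = 229 × 324 mm
C5: ⌊324/2⌋ × 229 = 162 × 229 mm
C6: ⌊229/2⌋ × 162 = 114 × 162 mm
C7: ⌊162/2⌋ × 114 = 81 × 114 mm

81 × 114 mm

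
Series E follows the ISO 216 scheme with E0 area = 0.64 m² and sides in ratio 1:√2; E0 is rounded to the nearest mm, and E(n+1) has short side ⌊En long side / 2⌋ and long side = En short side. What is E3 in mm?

Let E0's short side be w mm. w · w√2 = 0.64 m² = 640,000 mm², so w ≈ 672.7 mm and w√2 ≈ 951.4 mm → E0 = 673 × 951 mm.
E1: ⌊951/2⌋ × 673 = 475 × 673 mm
E2: ⌊673/2⌋ × 475 = 336 × 475 mm
E3: ⌊475/2⌋ × 336 = 237 × 336 mm

237 × 336 mm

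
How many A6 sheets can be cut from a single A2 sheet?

A2 = 420 × 594 mm; A6 = 105 × 148 mm.
Each halving step doubles the count; 4 steps from A2 to A6.
2^4 = 16.

16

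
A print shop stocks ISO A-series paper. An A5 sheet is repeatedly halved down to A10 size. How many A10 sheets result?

32

Each ISO step halves the sheet: 1 × A5 → 2 × A6 → 4 × A7 → 8 × A8 → …
From A5 to A10 is 5 halving steps: 2^5 = 32.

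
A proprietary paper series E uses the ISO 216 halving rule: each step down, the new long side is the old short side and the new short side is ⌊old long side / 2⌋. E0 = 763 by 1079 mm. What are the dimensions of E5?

134 × 190 mm

E1: ⌊1079/2⌋ × 763 = 539 × 763 mm
E2: ⌊763/2⌋ × 539 = 381 × 539 mm
E3: ⌊539/2⌋ × 381 = 269 × 381 mm
E4: ⌊381/2⌋ × 269 = 190 × 269 mm
E5: ⌊269/2⌋ × 190 = 134 × 190 mm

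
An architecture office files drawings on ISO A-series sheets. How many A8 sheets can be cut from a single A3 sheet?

A3 = 297 × 420 mm; A8 = 52 × 74 mm.
Each halving step doubles the count; 5 steps from A3 to A8.
2^5 = 32.

32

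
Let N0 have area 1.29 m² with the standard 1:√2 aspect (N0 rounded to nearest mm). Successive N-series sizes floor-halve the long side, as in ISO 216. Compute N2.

477 × 675 mm

Let N0's short side be w mm. w · w√2 = 1.29 m² = 1,290,000 mm², so w ≈ 955.1 mm and w√2 ≈ 1350.7 mm → N0 = 955 × 1351 mm.
N1: ⌊1351/2⌋ × 955 = 675 × 955 mm
N2: ⌊955/2⌋ × 675 = 477 × 675 mm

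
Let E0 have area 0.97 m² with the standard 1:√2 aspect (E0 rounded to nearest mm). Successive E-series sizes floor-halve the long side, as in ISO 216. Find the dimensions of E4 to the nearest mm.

207 × 292 mm

Let E0's short side be w mm. w · w√2 = 0.97 m² = 970,000 mm², so w ≈ 828.2 mm and w√2 ≈ 1171.2 mm → E0 = 828 × 1171 mm.
E1: ⌊1171/2⌋ × 828 = 585 × 828 mm
E2: ⌊828/2⌋ × 585 = 414 × 585 mm
E3: ⌊585/2⌋ × 414 = 292 × 414 mm
E4: ⌊414/2⌋ × 292 = 207 × 292 mm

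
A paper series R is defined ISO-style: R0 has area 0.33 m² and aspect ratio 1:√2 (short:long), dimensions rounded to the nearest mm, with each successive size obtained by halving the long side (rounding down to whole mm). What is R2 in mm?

241 × 341 mm

Let R0's short side be w mm. w · w√2 = 0.33 m² = 330,000 mm², so w ≈ 483.1 mm and w√2 ≈ 683.1 mm → R0 = 483 × 683 mm.
R1: ⌊683/2⌋ × 483 = 341 × 483 mm
R2: ⌊483/2⌋ × 341 = 241 × 341 mm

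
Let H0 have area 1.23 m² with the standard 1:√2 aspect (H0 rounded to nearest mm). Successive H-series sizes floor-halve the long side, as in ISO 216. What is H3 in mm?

329 × 466 mm

Let H0's short side be w mm. w · w√2 = 1.23 m² = 1,230,000 mm², so w ≈ 932.6 mm and w√2 ≈ 1318.9 mm → H0 = 933 × 1319 mm.
H1: ⌊1319/2⌋ × 933 = 659 × 933 mm
H2: ⌊933/2⌋ × 659 = 466 × 659 mm
H3: ⌊659/2⌋ × 466 = 329 × 466 mm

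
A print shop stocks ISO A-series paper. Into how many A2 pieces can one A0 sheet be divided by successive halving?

Each ISO step halves the sheet: 1 × A0 → 2 × A1 → 4 × A2
From A0 to A2 is 2 halving steps: 2^2 = 4.

4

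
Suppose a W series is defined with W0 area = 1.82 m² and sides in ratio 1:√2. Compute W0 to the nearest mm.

1134 × 1604 mm

Let the short side be w mm. Then w · w√2 = 1.82 m² = 1,820,000 mm².
w² = 1,820,000/√2, so w ≈ 1134.4 mm; long side = w√2 ≈ 1604.3 mm.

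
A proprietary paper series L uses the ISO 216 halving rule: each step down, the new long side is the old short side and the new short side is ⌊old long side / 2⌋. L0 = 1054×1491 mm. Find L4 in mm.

L1: ⌊1491/2⌋ × 1054 = 745 × 1054 mm
L2: ⌊1054/2⌋ × 745 = 527 × 745 mm
L3: ⌊745/2⌋ × 527 = 372 × 527 mm
L4: ⌊527/2⌋ × 372 = 263 × 372 mm

263 × 372 mm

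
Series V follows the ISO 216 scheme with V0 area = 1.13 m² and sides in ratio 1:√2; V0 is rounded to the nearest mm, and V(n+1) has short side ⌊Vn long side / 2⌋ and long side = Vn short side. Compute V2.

Let V0's short side be w mm. w · w√2 = 1.13 m² = 1,130,000 mm², so w ≈ 893.9 mm and w√2 ≈ 1264.1 mm → V0 = 894 × 1264 mm.
V1: ⌊1264/2⌋ × 894 = 632 × 894 mm
V2: ⌊894/2⌋ × 632 = 447 × 632 mm

447 × 632 mm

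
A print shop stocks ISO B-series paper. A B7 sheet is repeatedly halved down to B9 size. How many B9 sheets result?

B7 = 88 × 125 mm; B9 = 44 × 62 mm.
Each halving step doubles the count; 2 steps from B7 to B9.
2^2 = 4.

4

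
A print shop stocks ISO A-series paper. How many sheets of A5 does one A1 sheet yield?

Each ISO step halves the sheet: 1 × A1 → 2 × A2 → 4 × A3 → 8 × A4 → …
From A1 to A5 is 4 halving steps: 2^4 = 16.

16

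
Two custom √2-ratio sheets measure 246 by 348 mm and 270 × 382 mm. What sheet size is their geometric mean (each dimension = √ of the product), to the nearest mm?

258 × 365 mm

Short side: √(246 · 270) = √66420 ≈ 257.7 → 258 mm
Long side: √(348 · 382) = √132936 ≈ 364.6 → 365 mm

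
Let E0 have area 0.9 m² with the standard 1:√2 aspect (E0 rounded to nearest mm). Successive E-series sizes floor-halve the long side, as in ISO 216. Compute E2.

Let E0's short side be w mm. w · w√2 = 0.9 m² = 900,000 mm², so w ≈ 797.7 mm and w√2 ≈ 1128.2 mm → E0 = 798 × 1128 mm.
E1: ⌊1128/2⌋ × 798 = 564 × 798 mm
E2: ⌊798/2⌋ × 564 = 399 × 564 mm

399 × 564 mm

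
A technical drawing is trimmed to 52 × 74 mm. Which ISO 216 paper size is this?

Aspect ratio 74/52 ≈ 1.423 — close to the ISO √2 ≈ 1.414.
In the A-series (A0 area = 1 m²): A8 = 52 × 74 mm.

A8 (52 × 74 mm)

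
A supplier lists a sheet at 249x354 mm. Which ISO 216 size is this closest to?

Aspect ratio 354/249 ≈ 1.422 — close to the ISO √2 ≈ 1.414.
In the B-series (B0 = 1000 × 1414 mm): B4 = 250 × 353 mm.
Off by 2 mm total — nearest standard size.

B4 (250 × 353 mm)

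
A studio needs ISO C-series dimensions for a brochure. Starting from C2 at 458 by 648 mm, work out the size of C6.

C3: ⌊648/2⌋ × 458 = 324 × 458 mm
C4: ⌊458/2⌋ × 324 = 229 × 324 mm
C5: ⌊324/2⌋ × 229 = 162 × 229 mm
C6: ⌊229/2⌋ × 162 = 114 × 162 mm

114 × 162 mm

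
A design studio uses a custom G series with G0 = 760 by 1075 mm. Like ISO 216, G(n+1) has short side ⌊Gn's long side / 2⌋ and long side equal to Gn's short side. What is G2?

G1: ⌊1075/2⌋ × 760 = 537 × 760 mm
G2: ⌊760/2⌋ × 537 = 380 × 537 mm

380 × 537 mm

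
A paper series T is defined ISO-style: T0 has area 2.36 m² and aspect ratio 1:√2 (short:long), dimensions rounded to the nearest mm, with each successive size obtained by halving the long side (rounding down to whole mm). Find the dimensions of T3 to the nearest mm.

456 × 646 mm

Let T0's short side be w mm. w · w√2 = 2.36 m² = 2,360,000 mm², so w ≈ 1291.8 mm and w√2 ≈ 1826.9 mm → T0 = 1292 × 1827 mm.
T1: ⌊1827/2⌋ × 1292 = 913 × 1292 mm
T2: ⌊1292/2⌋ × 913 = 646 × 913 mm
T3: ⌊913/2⌋ × 646 = 456 × 646 mm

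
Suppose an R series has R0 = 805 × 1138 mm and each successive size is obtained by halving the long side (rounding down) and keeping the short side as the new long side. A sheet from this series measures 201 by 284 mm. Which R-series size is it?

R0: 805 × 1138 mm
R1: 569 × 805 mm
R2: 402 × 569 mm
R3: 284 × 402 mm
R4: 201 × 284 mm
R5: 142 × 201 mm
→ matches R4.

R4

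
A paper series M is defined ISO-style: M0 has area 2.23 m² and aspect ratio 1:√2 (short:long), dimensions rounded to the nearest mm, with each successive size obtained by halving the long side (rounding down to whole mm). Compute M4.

314 × 444 mm

Let M0's short side be w mm. w · w√2 = 2.23 m² = 2,230,000 mm², so w ≈ 1255.7 mm and w√2 ≈ 1775.9 mm → M0 = 1256 × 1776 mm.
M1: ⌊1776/2⌋ × 1256 = 888 × 1256 mm
M2: ⌊1256/2⌋ × 888 = 628 × 888 mm
M3: ⌊888/2⌋ × 628 = 444 × 628 mm
M4: ⌊628/2⌋ × 444 = 314 × 444 mm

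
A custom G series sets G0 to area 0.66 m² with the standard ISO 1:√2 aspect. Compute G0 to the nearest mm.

683 × 966 mm

Let the short side be w mm. Then w · w√2 = 0.66 m² = 660,000 mm².
w² = 660,000/√2, so w ≈ 683.1 mm; long side = w√2 ≈ 966.1 mm.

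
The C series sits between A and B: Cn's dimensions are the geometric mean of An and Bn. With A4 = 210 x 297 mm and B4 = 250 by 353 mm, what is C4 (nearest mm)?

229 × 324 mm

Short side: √(210 · 250) = √52500 ≈ 229.1 → 229 mm
Long side: √(297 · 353) = √104841 ≈ 323.8 → 324 mm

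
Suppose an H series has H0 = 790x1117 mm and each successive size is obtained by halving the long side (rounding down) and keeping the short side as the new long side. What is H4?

197 × 279 mm

H1: ⌊1117/2⌋ × 790 = 558 × 790 mm
H2: ⌊790/2⌋ × 558 = 395 × 558 mm
H3: ⌊558/2⌋ × 395 = 279 × 395 mm
H4: ⌊395/2⌋ × 279 = 197 × 279 mm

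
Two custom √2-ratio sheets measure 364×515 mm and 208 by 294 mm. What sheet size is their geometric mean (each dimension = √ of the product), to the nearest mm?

Short side: √(364 · 208) = √75712 ≈ 275.2 → 275 mm
Long side: √(515 · 294) = √151410 ≈ 389.1 → 389 mm

275 × 389 mm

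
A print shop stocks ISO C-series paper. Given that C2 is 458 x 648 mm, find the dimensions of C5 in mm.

162 × 229 mm

C3: ⌊648/2⌋ × 458 = 324 × 458 mm
C4: ⌊458/2⌋ × 324 = 229 × 324 mm
C5: ⌊324/2⌋ × 229 = 162 × 229 mm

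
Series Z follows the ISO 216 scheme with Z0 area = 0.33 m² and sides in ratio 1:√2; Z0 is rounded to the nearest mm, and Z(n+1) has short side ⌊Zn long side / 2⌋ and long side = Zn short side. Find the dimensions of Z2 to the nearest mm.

Let Z0's short side be w mm. w · w√2 = 0.33 m² = 330,000 mm², so w ≈ 483.1 mm and w√2 ≈ 683.1 mm → Z0 = 483 × 683 mm.
Z1: ⌊683/2⌋ × 483 = 341 × 483 mm
Z2: ⌊483/2⌋ × 341 = 241 × 341 mm

241 × 341 mm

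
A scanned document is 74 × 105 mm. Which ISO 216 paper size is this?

A7 (74 × 105 mm)

Aspect ratio 105/74 ≈ 1.419 — close to the ISO √2 ≈ 1.414.
In the A-series (A0 area = 1 m²): A7 = 74 × 105 mm.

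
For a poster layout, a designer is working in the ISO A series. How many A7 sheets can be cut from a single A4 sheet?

8

Each ISO step halves the sheet: 1 × A4 → 2 × A5 → 4 × A6 → 8 × A7
From A4 to A7 is 3 halving steps: 2^3 = 8.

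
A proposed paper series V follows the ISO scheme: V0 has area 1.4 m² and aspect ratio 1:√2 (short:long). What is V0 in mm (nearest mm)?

995 × 1407 mm

Let the short side be w mm. Then w · w√2 = 1.4 m² = 1,400,000 mm².
w² = 1,400,000/√2, so w ≈ 995.0 mm; long side = w√2 ≈ 1407.1 mm.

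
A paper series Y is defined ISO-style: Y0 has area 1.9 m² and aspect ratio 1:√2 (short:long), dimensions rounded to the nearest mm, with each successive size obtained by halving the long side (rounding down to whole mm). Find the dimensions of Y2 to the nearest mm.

579 × 819 mm

Let Y0's short side be w mm. w · w√2 = 1.9 m² = 1,900,000 mm², so w ≈ 1159.1 mm and w√2 ≈ 1639.2 mm → Y0 = 1159 × 1639 mm.
Y1: ⌊1639/2⌋ × 1159 = 819 × 1159 mm
Y2: ⌊1159/2⌋ × 819 = 579 × 819 mm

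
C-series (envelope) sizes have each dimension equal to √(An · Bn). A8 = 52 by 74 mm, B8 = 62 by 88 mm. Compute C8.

Short side: √(52 · 62) = √3224 ≈ 56.8 → 57 mm
Long side: √(74 · 88) = √6512 ≈ 80.7 → 81 mm

57 × 81 mm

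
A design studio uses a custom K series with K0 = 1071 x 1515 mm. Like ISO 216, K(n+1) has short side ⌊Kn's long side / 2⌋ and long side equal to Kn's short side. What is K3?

378 × 535 mm

K1: ⌊1515/2⌋ × 1071 = 757 × 1071 mm
K2: ⌊1071/2⌋ × 757 = 535 × 757 mm
K3: ⌊757/2⌋ × 535 = 378 × 535 mm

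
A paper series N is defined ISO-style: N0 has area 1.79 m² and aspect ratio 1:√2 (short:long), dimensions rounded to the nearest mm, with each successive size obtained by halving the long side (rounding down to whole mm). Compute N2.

Let N0's short side be w mm. w · w√2 = 1.79 m² = 1,790,000 mm², so w ≈ 1125.0 mm and w√2 ≈ 1591.1 mm → N0 = 1125 × 1591 mm.
N1: ⌊1591/2⌋ × 1125 = 795 × 1125 mm
N2: ⌊1125/2⌋ × 795 = 562 × 795 mm

562 × 795 mm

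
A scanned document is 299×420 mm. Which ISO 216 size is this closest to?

A3 (297 × 420 mm)

Aspect ratio 420/299 ≈ 1.405 — close to the ISO √2 ≈ 1.414.
In the A-series (A0 area = 1 m²): A3 = 297 × 420 mm.
Off by 2 mm total — nearest standard size.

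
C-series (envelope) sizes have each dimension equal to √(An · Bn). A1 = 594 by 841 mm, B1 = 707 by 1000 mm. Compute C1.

648 × 917 mm

Short side: √(594 · 707) = √419958 ≈ 648.0 → 648 mm
Long side: √(841 · 1000) = √841000 ≈ 917.1 → 917 mm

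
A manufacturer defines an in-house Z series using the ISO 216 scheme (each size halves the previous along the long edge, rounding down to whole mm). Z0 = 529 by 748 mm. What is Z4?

Z1: ⌊748/2⌋ × 529 = 374 × 529 mm
Z2: ⌊529/2⌋ × 374 = 264 × 374 mm
Z3: ⌊374/2⌋ × 264 = 187 × 264 mm
Z4: ⌊264/2⌋ × 187 = 132 × 187 mm

132 × 187 mm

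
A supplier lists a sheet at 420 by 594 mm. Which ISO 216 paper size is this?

Aspect ratio 594/420 ≈ 1.414 — close to the ISO √2 ≈ 1.414.
In the A-series (A0 area = 1 m²): A2 = 420 × 594 mm.

A2 (420 × 594 mm)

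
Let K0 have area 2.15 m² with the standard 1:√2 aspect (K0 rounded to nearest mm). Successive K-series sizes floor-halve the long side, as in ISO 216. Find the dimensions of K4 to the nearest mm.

308 × 436 mm

Let K0's short side be w mm. w · w√2 = 2.15 m² = 2,150,000 mm², so w ≈ 1233.0 mm and w√2 ≈ 1743.7 mm → K0 = 1233 × 1744 mm.
K1: ⌊1744/2⌋ × 1233 = 872 × 1233 mm
K2: ⌊1233/2⌋ × 872 = 616 × 872 mm
K3: ⌊872/2⌋ × 616 = 436 × 616 mm
K4: ⌊616/2⌋ × 436 = 308 × 436 mm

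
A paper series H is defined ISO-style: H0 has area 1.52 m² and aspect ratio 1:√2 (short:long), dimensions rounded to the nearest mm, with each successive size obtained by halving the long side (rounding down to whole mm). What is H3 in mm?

366 × 518 mm

Let H0's short side be w mm. w · w√2 = 1.52 m² = 1,520,000 mm², so w ≈ 1036.7 mm and w√2 ≈ 1466.2 mm → H0 = 1037 × 1466 mm.
H1: ⌊1466/2⌋ × 1037 = 733 × 1037 mm
H2: ⌊1037/2⌋ × 733 = 518 × 733 mm
H3: ⌊733/2⌋ × 518 = 366 × 518 mm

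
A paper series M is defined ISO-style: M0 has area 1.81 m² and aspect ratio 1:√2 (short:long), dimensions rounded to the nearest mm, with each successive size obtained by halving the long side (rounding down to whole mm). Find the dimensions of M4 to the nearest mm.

Let M0's short side be w mm. w · w√2 = 1.81 m² = 1,810,000 mm², so w ≈ 1131.3 mm and w√2 ≈ 1599.9 mm → M0 = 1131 × 1600 mm.
M1: ⌊1600/2⌋ × 1131 = 800 × 1131 mm
M2: ⌊1131/2⌋ × 800 = 565 × 800 mm
M3: ⌊800/2⌋ × 565 = 400 × 565 mm
M4: ⌊565/2⌋ × 400 = 282 × 400 mm

282 × 400 mm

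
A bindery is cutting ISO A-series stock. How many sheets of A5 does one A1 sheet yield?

Each ISO step halves the sheet: 1 × A1 → 2 × A2 → 4 × A3 → 8 × A4 → …
From A1 to A5 is 4 halving steps: 2^4 = 16.

16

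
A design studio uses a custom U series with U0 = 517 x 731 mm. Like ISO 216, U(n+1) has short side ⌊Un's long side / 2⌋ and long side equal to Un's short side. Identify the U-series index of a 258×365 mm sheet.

U2

U0: 517 × 731 mm
U1: 365 × 517 mm
U2: 258 × 365 mm
U3: 182 × 258 mm
→ matches U2.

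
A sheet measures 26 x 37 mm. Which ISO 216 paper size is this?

Aspect ratio 37/26 ≈ 1.423 — close to the ISO √2 ≈ 1.414.
In the A-series (A0 area = 1 m²): A10 = 26 × 37 mm.

A10 (26 × 37 mm)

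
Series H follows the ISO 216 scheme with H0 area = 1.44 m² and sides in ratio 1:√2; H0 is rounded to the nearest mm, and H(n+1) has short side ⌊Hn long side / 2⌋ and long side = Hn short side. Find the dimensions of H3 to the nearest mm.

356 × 504 mm

Let H0's short side be w mm. w · w√2 = 1.44 m² = 1,440,000 mm², so w ≈ 1009.1 mm and w√2 ≈ 1427.0 mm → H0 = 1009 × 1427 mm.
H1: ⌊1427/2⌋ × 1009 = 713 × 1009 mm
H2: ⌊1009/2⌋ × 713 = 504 × 713 mm
H3: ⌊713/2⌋ × 504 = 356 × 504 mm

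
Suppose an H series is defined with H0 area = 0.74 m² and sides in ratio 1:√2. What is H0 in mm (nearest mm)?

723 × 1023 mm

Let the short side be w mm. Then w · w√2 = 0.74 m² = 740,000 mm².
w² = 740,000/√2, so w ≈ 723.4 mm; long side = w√2 ≈ 1023.0 mm.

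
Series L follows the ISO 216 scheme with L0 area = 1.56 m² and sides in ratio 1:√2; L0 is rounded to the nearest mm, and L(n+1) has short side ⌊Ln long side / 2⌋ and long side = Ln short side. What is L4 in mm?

262 × 371 mm

Let L0's short side be w mm. w · w√2 = 1.56 m² = 1,560,000 mm², so w ≈ 1050.3 mm and w√2 ≈ 1485.3 mm → L0 = 1050 × 1485 mm.
L1: ⌊1485/2⌋ × 1050 = 742 × 1050 mm
L2: ⌊1050/2⌋ × 742 = 525 × 742 mm
L3: ⌊742/2⌋ × 525 = 371 × 525 mm
L4: ⌊525/2⌋ × 371 = 262 × 371 mm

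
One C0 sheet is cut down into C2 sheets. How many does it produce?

Each ISO step halves the sheet: 1 × C0 → 2 × C1 → 4 × C2
From C0 to C2 is 2 halving steps: 2^2 = 4.

4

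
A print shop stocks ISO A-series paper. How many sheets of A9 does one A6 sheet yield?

A6 = 105 × 148 mm; A9 = 37 × 52 mm.
Each halving step doubles the count; 3 steps from A6 to A9.
2^3 = 8.

8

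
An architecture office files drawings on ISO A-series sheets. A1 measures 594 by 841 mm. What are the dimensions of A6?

105 × 148 mm

A2: ⌊841/2⌋ × 594 = 420 × 594 mm
A3: ⌊594/2⌋ × 420 = 297 × 420 mm
A4: ⌊420/2⌋ × 297 = 210 × 297 mm
A5: ⌊297/2⌋ × 210 = 148 × 210 mm
A6: ⌊210/2⌋ × 148 = 105 × 148 mm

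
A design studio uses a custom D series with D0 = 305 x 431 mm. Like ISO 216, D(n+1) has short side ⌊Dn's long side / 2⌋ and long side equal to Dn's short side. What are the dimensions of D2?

D1: ⌊431/2⌋ × 305 = 215 × 305 mm
D2: ⌊305/2⌋ × 215 = 152 × 215 mm

152 × 215 mm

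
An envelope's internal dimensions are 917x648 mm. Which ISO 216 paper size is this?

C1 (648 × 917 mm)

Aspect ratio 917/648 ≈ 1.415 — close to the ISO √2 ≈ 1.414.
In the C-series (envelope sizes, between A and B): C1 = 648 × 917 mm.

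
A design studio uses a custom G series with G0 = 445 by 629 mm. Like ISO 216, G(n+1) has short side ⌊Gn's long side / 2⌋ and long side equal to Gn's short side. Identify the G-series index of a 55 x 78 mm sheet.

G0: 445 × 629 mm
G1: 314 × 445 mm
G2: 222 × 314 mm
G3: 157 × 222 mm
G4: 111 × 157 mm
G5: 78 × 111 mm
G6: 55 × 78 mm
G7: 39 × 55 mm
→ matches G6.

G6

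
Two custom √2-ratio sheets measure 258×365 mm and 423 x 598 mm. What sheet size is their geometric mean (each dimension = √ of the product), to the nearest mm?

Short side: √(258 · 423) = √109134 ≈ 330.4 → 330 mm
Long side: √(365 · 598) = √218270 ≈ 467.2 → 467 mm

330 × 467 mm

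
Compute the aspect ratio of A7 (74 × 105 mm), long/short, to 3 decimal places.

1.419

105 / 74 = 1.419
ISO 216 targets √2 ≈ 1.414; the +0.005 deviation is from mm rounding.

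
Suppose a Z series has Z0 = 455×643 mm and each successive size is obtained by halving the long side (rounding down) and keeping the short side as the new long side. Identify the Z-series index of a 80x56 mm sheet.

Z0: 455 × 643 mm
Z1: 321 × 455 mm
Z2: 227 × 321 mm
Z3: 160 × 227 mm
Z4: 113 × 160 mm
Z5: 80 × 113 mm
Z6: 56 × 80 mm
Z7: 40 × 56 mm
→ matches Z6.

Z6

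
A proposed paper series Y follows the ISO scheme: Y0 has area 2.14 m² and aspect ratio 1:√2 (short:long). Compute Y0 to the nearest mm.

1230 × 1740 mm

Let the short side be w mm. Then w · w√2 = 2.14 m² = 2,140,000 mm².
w² = 2,140,000/√2, so w ≈ 1230.1 mm; long side = w√2 ≈ 1739.7 mm.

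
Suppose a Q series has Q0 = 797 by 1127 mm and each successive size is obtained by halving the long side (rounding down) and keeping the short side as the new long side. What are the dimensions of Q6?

99 × 140 mm

Q1 = 563 × 797 mm (from Q0 by 1 halving).
Q2: ⌊797/2⌋ × 563 = 398 × 563 mm
Q3: ⌊563/2⌋ × 398 = 281 × 398 mm
Q4: ⌊398/2⌋ × 281 = 199 × 281 mm
Q5: ⌊281/2⌋ × 199 = 140 × 199 mm
Q6: ⌊199/2⌋ × 140 = 99 × 140 mm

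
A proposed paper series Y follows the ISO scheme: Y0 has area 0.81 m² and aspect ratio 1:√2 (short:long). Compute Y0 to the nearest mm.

Let the short side be w mm. Then w · w√2 = 0.81 m² = 810,000 mm².
w² = 810,000/√2, so w ≈ 756.8 mm; long side = w√2 ≈ 1070.3 mm.

757 × 1070 mm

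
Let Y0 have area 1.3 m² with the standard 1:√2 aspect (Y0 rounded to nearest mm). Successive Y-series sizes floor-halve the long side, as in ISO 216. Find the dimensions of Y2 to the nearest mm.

479 × 678 mm

Let Y0's short side be w mm. w · w√2 = 1.3 m² = 1,300,000 mm², so w ≈ 958.8 mm and w√2 ≈ 1355.9 mm → Y0 = 959 × 1356 mm.
Y1: ⌊1356/2⌋ × 959 = 678 × 959 mm
Y2: ⌊959/2⌋ × 678 = 479 × 678 mm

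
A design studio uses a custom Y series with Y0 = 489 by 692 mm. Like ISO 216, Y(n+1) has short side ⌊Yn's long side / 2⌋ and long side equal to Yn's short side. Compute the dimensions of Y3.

173 × 244 mm

Y1: ⌊692/2⌋ × 489 = 346 × 489 mm
Y2: ⌊489/2⌋ × 346 = 244 × 346 mm
Y3: ⌊346/2⌋ × 244 = 173 × 244 mm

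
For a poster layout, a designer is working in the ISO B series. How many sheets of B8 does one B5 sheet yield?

Each ISO step halves the sheet: 1 × B5 → 2 × B6 → 4 × B7 → 8 × B8
From B5 to B8 is 3 halving steps: 2^3 = 8.

8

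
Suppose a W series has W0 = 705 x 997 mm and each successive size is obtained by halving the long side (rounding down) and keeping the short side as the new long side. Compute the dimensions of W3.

W1: ⌊997/2⌋ × 705 = 498 × 705 mm
W2: ⌊705/2⌋ × 498 = 352 × 498 mm
W3: ⌊498/2⌋ × 352 = 249 × 352 mm

249 × 352 mm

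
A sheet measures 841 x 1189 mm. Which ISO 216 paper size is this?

Aspect ratio 1189/841 ≈ 1.414 — close to the ISO √2 ≈ 1.414.
In the A-series (A0 area = 1 m²): A0 = 841 × 1189 mm.

A0 (841 × 1189 mm)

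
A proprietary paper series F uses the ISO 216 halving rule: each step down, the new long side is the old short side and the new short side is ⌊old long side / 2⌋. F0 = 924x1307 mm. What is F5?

F1: ⌊1307/2⌋ × 924 = 653 × 924 mm
F2: ⌊924/2⌋ × 653 = 462 × 653 mm
F3: ⌊653/2⌋ × 462 = 326 × 462 mm
F4: ⌊462/2⌋ × 326 = 231 × 326 mm
F5: ⌊326/2⌋ × 231 = 163 × 231 mm

163 × 231 mm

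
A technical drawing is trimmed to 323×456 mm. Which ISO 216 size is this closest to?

Aspect ratio 456/323 ≈ 1.412 — close to the ISO √2 ≈ 1.414.
In the C-series (envelope sizes, between A and B): C3 = 324 × 458 mm.
Off by 3 mm total — nearest standard size.

C3 (324 × 458 mm)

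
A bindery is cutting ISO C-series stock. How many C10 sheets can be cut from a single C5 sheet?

32

Each ISO step halves the sheet: 1 × C5 → 2 × C6 → 4 × C7 → 8 × C8 → …
From C5 to C10 is 5 halving steps: 2^5 = 32.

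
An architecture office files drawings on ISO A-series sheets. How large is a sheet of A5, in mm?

148 × 210 mm

A0 = 841 × 1189 mm (A0 has area 1 m², aspect 1:√2).
A1: ⌊1189/2⌋ × 841 = 594 × 841 mm
A2: ⌊841/2⌋ × 594 = 420 × 594 mm
A3: ⌊594/2⌋ × 420 = 297 × 420 mm
A4: ⌊420/2⌋ × 297 = 210 × 297 mm
A5: ⌊297/2⌋ × 210 = 148 × 210 mm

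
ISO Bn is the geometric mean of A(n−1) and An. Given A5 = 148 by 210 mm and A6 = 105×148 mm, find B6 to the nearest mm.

125 × 176 mm

Short side: √(148 · 105) = √15540 ≈ 124.7 → 125 mm
Long side: √(210 · 148) = √31080 ≈ 176.3 → 176 mm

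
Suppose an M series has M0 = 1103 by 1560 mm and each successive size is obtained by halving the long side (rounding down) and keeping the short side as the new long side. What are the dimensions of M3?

M1: ⌊1560/2⌋ × 1103 = 780 × 1103 mm
M2: ⌊1103/2⌋ × 780 = 551 × 780 mm
M3: ⌊780/2⌋ × 551 = 390 × 551 mm

390 × 551 mm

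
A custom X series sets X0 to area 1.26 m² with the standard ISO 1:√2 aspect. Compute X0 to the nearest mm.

Let the short side be w mm. Then w · w√2 = 1.26 m² = 1,260,000 mm².
w² = 1,260,000/√2, so w ≈ 943.9 mm; long side = w√2 ≈ 1334.9 mm.

944 × 1335 mm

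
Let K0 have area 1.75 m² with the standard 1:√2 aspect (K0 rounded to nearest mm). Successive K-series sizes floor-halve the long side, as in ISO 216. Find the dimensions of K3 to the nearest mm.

Let K0's short side be w mm. w · w√2 = 1.75 m² = 1,750,000 mm², so w ≈ 1112.4 mm and w√2 ≈ 1573.2 mm → K0 = 1112 × 1573 mm.
K1: ⌊1573/2⌋ × 1112 = 786 × 1112 mm
K2: ⌊1112/2⌋ × 786 = 556 × 786 mm
K3: ⌊786/2⌋ × 556 = 393 × 556 mm

393 × 556 mm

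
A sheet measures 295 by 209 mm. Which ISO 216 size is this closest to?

A4 (210 × 297 mm)

Aspect ratio 295/209 ≈ 1.411 — close to the ISO √2 ≈ 1.414.
In the A-series (A0 area = 1 m²): A4 = 210 × 297 mm.
Off by 3 mm total — nearest standard size.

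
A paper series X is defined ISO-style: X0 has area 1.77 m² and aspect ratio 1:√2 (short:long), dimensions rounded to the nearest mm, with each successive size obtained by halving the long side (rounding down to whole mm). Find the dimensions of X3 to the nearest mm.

Let X0's short side be w mm. w · w√2 = 1.77 m² = 1,770,000 mm², so w ≈ 1118.7 mm and w√2 ≈ 1582.1 mm → X0 = 1119 × 1582 mm.
X1: ⌊1582/2⌋ × 1119 = 791 × 1119 mm
X2: ⌊1119/2⌋ × 791 = 559 × 791 mm
X3: ⌊791/2⌋ × 559 = 395 × 559 mm

395 × 559 mm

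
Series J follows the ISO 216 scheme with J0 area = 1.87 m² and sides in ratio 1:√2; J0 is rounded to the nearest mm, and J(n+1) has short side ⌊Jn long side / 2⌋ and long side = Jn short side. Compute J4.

Let J0's short side be w mm. w · w√2 = 1.87 m² = 1,870,000 mm², so w ≈ 1149.9 mm and w√2 ≈ 1626.2 mm → J0 = 1150 × 1626 mm.
J1: ⌊1626/2⌋ × 1150 = 813 × 1150 mm
J2: ⌊1150/2⌋ × 813 = 575 × 813 mm
J3: ⌊813/2⌋ × 575 = 406 × 575 mm
J4: ⌊575/2⌋ × 406 = 287 × 406 mm

287 × 406 mm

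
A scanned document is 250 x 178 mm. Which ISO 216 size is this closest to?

Aspect ratio 250/178 ≈ 1.404 — close to the ISO √2 ≈ 1.414.
In the B-series (B0 = 1000 × 1414 mm): B5 = 176 × 250 mm.
Off by 2 mm total — nearest standard size.

B5 (176 × 250 mm)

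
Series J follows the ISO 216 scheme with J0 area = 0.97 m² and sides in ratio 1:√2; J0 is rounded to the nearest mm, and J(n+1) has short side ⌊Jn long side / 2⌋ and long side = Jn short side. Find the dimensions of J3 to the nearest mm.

292 × 414 mm

Let J0's short side be w mm. w · w√2 = 0.97 m² = 970,000 mm², so w ≈ 828.2 mm and w√2 ≈ 1171.2 mm → J0 = 828 × 1171 mm.
J1: ⌊1171/2⌋ × 828 = 585 × 828 mm
J2: ⌊828/2⌋ × 585 = 414 × 585 mm
J3: ⌊585/2⌋ × 414 = 292 × 414 mm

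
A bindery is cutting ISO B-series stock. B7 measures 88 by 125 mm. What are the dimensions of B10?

B8: ⌊125/2⌋ × 88 = 62 × 88 mm
B9: ⌊88/2⌋ × 62 = 44 × 62 mm
B10: ⌊62/2⌋ × 44 = 31 × 44 mm

31 × 44 mm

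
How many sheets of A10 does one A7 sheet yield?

A7 = 74 × 105 mm; A10 = 26 × 37 mm.
Each halving step doubles the count; 3 steps from A7 to A10.
2^3 = 8.

8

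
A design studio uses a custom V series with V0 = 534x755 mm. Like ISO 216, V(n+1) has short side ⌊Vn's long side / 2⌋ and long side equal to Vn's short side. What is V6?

66 × 94 mm

V1 = 377 × 534 mm (from V0 by 1 halving).
V2: ⌊534/2⌋ × 377 = 267 × 377 mm
V3: ⌊377/2⌋ × 267 = 188 × 267 mm
V4: ⌊267/2⌋ × 188 = 133 × 188 mm
V5: ⌊188/2⌋ × 133 = 94 × 133 mm
V6: ⌊133/2⌋ × 94 = 66 × 94 mm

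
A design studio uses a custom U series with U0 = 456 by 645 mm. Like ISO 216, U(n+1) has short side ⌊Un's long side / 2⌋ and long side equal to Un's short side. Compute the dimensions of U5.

80 × 114 mm

U1: ⌊645/2⌋ × 456 = 322 × 456 mm
U2: ⌊456/2⌋ × 322 = 228 × 322 mm
U3: ⌊322/2⌋ × 228 = 161 × 228 mm
U4: ⌊228/2⌋ × 161 = 114 × 161 mm
U5: ⌊161/2⌋ × 114 = 80 × 114 mm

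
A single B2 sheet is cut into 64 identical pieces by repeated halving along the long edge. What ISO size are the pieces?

B8

64 = 2^6, so 6 halving steps.
B2 → B3 → … → B8 after 6 steps.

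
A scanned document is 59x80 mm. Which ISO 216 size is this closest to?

Aspect ratio 80/59 ≈ 1.356 (ISO target is √2 ≈ 1.414).
In the C-series (envelope sizes, between A and B): C8 = 57 × 81 mm.
Off by 3 mm total — nearest standard size.

C8 (57 × 81 mm)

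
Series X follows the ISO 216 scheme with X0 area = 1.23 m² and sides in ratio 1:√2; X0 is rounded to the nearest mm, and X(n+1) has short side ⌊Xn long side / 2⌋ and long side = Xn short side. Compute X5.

Let X0's short side be w mm. w · w√2 = 1.23 m² = 1,230,000 mm², so w ≈ 932.6 mm and w√2 ≈ 1318.9 mm → X0 = 933 × 1319 mm.
X1: ⌊1319/2⌋ × 933 = 659 × 933 mm
X2: ⌊933/2⌋ × 659 = 466 × 659 mm
X3: ⌊659/2⌋ × 466 = 329 × 466 mm
X4: ⌊466/2⌋ × 329 = 233 × 329 mm
X5: ⌊329/2⌋ × 233 = 164 × 233 mm

164 × 233 mm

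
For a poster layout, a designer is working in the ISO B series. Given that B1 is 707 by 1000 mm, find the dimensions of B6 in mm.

125 × 176 mm

B2: ⌊1000/2⌋ × 707 = 500 × 707 mm
B3: ⌊707/2⌋ × 500 = 353 × 500 mm
B4: ⌊500/2⌋ × 353 = 250 × 353 mm
B5: ⌊353/2⌋ × 250 = 176 × 250 mm
B6: ⌊250/2⌋ × 176 = 125 × 176 mm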